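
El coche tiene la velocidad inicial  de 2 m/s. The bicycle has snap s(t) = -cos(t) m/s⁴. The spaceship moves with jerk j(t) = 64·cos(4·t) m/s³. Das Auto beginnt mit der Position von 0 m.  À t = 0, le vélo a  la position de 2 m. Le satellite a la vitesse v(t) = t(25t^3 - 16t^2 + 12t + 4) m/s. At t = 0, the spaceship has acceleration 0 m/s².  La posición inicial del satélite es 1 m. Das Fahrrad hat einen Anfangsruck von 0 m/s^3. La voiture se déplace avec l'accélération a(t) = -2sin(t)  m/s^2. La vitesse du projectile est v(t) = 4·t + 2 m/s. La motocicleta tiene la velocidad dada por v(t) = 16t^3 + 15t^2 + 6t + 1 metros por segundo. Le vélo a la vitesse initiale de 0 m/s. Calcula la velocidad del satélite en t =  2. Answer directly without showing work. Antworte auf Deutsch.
Die Geschwindigkeit bei t = 2 ist v = 328.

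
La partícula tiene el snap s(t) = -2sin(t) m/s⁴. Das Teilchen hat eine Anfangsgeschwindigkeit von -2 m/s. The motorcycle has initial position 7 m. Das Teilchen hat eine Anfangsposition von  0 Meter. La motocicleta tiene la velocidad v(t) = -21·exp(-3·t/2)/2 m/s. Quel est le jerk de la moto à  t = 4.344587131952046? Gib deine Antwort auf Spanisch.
Partiendo de la velocidad v(t) = -21·exp(-3·t/2)/2, tomamos 2 derivadas. Tomando d/dt de v(t), encontramos a(t) = 63·exp(-3·t/2)/4. La derivada de la aceleración da la sacudida: j(t) = -189·exp(-3·t/2)/8. Tenemos la sacudida j(t) = -189·exp(-3·t/2)/8. Sustituyendo t = 4.344587131952046: j(4.344587131952046) = -0.0349242019481009.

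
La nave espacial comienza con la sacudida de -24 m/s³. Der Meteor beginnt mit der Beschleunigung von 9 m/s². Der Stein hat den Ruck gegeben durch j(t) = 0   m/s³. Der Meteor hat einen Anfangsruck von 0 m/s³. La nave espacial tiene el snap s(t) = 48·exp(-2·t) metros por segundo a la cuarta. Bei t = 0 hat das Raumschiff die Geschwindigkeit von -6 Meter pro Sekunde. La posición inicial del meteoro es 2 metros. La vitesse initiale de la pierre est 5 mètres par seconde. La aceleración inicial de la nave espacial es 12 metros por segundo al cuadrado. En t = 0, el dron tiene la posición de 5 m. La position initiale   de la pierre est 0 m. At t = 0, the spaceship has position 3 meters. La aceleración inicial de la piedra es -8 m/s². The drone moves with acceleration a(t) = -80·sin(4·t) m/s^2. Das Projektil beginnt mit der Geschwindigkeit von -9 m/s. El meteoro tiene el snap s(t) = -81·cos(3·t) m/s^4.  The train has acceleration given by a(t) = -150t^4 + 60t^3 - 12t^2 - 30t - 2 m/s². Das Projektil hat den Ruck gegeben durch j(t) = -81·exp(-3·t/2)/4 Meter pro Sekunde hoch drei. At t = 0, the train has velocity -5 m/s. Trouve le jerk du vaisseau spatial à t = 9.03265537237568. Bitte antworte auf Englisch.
We need to integrate our snap equation s(t) = 48·exp(-2·t) 1 time. Integrating snap and using the initial condition j(0) = -24, we get j(t) = -24·exp(-2·t). Using j(t) = -24·exp(-2·t) and substituting t = 9.03265537237568, we find j = -3.42410025028257E-7.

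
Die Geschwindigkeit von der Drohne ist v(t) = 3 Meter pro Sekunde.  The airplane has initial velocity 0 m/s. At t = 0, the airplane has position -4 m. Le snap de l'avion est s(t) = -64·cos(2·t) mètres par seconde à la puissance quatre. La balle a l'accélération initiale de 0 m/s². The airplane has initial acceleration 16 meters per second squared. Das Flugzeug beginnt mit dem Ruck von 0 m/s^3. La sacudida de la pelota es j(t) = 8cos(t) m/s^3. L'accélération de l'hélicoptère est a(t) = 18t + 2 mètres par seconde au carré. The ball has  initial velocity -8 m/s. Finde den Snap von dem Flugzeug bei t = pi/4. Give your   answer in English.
We have snap s(t) = -64·cos(2·t). Substituting t = pi/4: s(pi/4) = 0.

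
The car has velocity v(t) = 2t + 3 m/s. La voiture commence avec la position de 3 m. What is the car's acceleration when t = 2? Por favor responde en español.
Para resolver esto, necesitamos tomar 1 derivada de nuestra ecuación de la velocidad v(t) = 2·t + 3. Tomando d/dt de v(t), encontramos a(t) = 2. De la ecuación de la aceleración a(t) = 2, sustituimos t = 2 para obtener a = 2.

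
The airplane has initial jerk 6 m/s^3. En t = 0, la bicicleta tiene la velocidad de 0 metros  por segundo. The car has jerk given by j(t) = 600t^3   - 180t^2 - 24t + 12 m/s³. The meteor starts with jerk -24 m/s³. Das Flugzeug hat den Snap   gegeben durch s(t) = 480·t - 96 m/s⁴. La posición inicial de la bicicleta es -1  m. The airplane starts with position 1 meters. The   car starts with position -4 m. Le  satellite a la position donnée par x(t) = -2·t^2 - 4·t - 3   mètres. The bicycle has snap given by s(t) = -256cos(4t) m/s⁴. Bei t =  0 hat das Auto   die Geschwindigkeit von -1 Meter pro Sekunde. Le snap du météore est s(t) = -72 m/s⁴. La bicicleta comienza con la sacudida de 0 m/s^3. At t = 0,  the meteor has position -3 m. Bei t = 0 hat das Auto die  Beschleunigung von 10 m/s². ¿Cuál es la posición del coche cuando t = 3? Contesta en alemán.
Um dies zu lösen, müssen wir 3 Integrale unserer Gleichung für den Ruck j(t) = 600·t^3 - 180·t^2 - 24·t + 12 finden. Mit ∫j(t)dt und Anwendung von a(0) = 10, finden wir a(t) = 150·t^4 - 60·t^3 - 12·t^2 + 12·t + 10. Durch Integration von der Beschleunigung und Verwendung der Anfangsbedingung v(0) = -1, erhalten wir v(t) = 30·t^5 - 15·t^4 - 4·t^3 + 6·t^2 + 10·t - 1. Durch Integration von der Geschwindigkeit und Verwendung der Anfangsbedingung x(0) = -4, erhalten wir x(t) = 5·t^6 - 3·t^5 - t^4 + 2·t^3 + 5·t^2 - t - 4. Mit x(t) = 5·t^6 - 3·t^5 - t^4 + 2·t^3 + 5·t^2 - t - 4 und Einsetzen von t = 3, finden wir x = 2927.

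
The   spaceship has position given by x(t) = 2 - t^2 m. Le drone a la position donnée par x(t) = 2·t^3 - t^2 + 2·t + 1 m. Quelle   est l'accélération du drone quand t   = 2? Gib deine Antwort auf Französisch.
Pour résoudre ceci, nous devons prendre 2 dérivées de notre équation de la position x(t) = 2·t^3 - t^2 + 2·t + 1. En prenant d/dt de x(t), nous trouvons v(t) = 6·t^2 - 2·t + 2. En prenant d/dt de v(t), nous trouvons a(t) = 12·t - 2. De l'équation de l'accélération a(t) = 12·t - 2, nous substituons t = 2 pour obtenir a = 22.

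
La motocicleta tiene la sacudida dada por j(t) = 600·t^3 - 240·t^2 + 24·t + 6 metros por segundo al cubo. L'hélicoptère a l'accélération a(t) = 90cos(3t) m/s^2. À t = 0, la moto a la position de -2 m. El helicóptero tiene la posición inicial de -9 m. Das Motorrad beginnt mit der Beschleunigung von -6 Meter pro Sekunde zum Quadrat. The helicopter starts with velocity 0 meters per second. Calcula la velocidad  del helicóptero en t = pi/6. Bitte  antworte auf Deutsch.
Ausgehend von der Beschleunigung a(t) = 90·cos(3·t), nehmen wir 1 Stammfunktion. Durch Integration von der Beschleunigung und Verwendung der Anfangsbedingung v(0) = 0, erhalten wir v(t) = 30·sin(3·t). Wir haben die Geschwindigkeit v(t) = 30·sin(3·t). Durch Einsetzen von t = pi/6: v(pi/6) = 30.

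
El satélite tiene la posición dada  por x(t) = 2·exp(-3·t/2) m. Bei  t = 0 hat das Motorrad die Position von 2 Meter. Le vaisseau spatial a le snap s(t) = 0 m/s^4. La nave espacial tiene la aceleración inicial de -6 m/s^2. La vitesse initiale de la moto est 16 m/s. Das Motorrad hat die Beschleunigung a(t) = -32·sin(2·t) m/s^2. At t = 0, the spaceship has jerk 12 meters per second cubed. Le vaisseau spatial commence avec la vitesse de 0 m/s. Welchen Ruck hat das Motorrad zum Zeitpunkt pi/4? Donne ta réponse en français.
En partant de l'accélération a(t) = -32·sin(2·t), nous prenons 1 dérivée. La dérivée de l'accélération donne le jerk: j(t) = -64·cos(2·t). De l'équation du jerk j(t) = -64·cos(2·t), nous substituons t = pi/4 pour obtenir j = 0.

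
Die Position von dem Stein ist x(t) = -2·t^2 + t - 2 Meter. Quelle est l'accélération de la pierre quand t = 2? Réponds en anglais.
To solve this, we need to take 2 derivatives of our position equation x(t) = -2·t^2 + t - 2. The derivative of position gives velocity: v(t) = 1 - 4·t. Taking d/dt of v(t), we find a(t) = -4. We have acceleration a(t) = -4. Substituting t = 2: a(2) = -4.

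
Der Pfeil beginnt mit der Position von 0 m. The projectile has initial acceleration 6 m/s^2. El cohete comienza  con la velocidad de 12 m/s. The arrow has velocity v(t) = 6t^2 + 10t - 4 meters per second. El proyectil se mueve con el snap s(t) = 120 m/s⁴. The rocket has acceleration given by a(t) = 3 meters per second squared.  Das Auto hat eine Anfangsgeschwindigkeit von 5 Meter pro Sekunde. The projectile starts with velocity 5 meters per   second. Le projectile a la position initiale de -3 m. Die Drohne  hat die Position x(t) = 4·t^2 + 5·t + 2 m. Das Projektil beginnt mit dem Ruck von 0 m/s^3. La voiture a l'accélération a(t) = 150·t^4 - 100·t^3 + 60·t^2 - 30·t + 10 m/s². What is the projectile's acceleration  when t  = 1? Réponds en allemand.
Ausgehend von dem Snap s(t) = 120, nehmen wir 2 Stammfunktionen. Die Stammfunktion von dem Snap, mit j(0) = 0, ergibt den Ruck: j(t) = 120·t. Durch Integration von dem Ruck und Verwendung der Anfangsbedingung a(0) = 6, erhalten wir a(t) = 60·t^2 + 6. Aus der Gleichung für die Beschleunigung a(t) = 60·t^2 + 6, setzen wir t = 1 ein und erhalten a = 66.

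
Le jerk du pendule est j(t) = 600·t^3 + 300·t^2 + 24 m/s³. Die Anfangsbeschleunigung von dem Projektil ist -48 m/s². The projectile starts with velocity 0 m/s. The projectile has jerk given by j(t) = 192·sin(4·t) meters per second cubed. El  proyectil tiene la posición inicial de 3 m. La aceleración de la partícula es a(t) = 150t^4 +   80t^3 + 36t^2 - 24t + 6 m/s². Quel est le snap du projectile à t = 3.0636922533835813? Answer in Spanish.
Debemos derivar nuestra ecuación de la sacudida j(t) = 192·sin(4·t) 1 vez. Tomando d/dt de j(t), encontramos s(t) = 768·cos(4·t). Usando s(t) = 768·cos(4·t) y sustituyendo t = 3.0636922533835813, encontramos s = 731.016012674825.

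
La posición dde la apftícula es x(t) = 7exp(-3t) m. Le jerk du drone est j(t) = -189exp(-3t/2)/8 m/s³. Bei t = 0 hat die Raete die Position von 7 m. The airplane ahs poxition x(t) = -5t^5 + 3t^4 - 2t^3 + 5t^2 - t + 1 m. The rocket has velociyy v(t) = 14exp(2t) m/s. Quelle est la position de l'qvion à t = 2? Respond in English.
We have position x(t) = -5·t^5 + 3·t^4 - 2·t^3 + 5·t^2 - t + 1. Substituting t = 2: x(2) = -109.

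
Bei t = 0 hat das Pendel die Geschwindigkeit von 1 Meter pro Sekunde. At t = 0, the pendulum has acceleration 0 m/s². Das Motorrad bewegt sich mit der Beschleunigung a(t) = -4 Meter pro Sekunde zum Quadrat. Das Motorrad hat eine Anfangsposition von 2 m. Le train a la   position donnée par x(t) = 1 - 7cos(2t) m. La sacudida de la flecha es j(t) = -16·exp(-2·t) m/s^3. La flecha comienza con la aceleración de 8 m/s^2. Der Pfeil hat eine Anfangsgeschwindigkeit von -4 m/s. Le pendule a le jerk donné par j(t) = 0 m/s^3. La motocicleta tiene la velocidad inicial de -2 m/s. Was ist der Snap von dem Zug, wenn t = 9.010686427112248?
Um dies zu lösen, müssen wir 4 Ableitungen unserer Gleichung für die Position x(t) = 1 - 7·cos(2·t) nehmen. Mit d/dt von x(t) finden wir v(t) = 14·sin(2·t). Die Ableitung von der Geschwindigkeit ergibt die Beschleunigung: a(t) = 28·cos(2·t). Durch Ableiten von der Beschleunigung erhalten wir den Ruck: j(t) = -56·sin(2·t). Mit d/dt von j(t) finden wir s(t) = -112·cos(2·t). Aus der Gleichung für den Snap s(t) = -112·cos(2·t), setzen wir t = 9.010686427112248 ein und erhalten s = -75.7361267036600.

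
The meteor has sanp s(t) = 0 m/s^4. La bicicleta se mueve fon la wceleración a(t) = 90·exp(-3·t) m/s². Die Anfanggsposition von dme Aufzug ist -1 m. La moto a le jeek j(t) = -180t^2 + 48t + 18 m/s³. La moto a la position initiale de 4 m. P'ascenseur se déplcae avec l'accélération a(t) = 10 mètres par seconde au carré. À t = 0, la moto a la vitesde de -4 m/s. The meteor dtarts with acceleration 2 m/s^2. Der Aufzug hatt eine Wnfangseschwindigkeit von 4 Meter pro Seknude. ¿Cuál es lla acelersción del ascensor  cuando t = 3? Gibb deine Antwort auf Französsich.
Nous avons l'accélération a(t) = 10. En substituant t = 3: a(3) = 10.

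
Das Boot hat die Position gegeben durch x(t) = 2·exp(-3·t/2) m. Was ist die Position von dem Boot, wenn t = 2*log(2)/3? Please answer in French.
De l'équation de la position x(t) = 2·exp(-3·t/2), nous substituons t = 2*log(2)/3 pour obtenir x = 1.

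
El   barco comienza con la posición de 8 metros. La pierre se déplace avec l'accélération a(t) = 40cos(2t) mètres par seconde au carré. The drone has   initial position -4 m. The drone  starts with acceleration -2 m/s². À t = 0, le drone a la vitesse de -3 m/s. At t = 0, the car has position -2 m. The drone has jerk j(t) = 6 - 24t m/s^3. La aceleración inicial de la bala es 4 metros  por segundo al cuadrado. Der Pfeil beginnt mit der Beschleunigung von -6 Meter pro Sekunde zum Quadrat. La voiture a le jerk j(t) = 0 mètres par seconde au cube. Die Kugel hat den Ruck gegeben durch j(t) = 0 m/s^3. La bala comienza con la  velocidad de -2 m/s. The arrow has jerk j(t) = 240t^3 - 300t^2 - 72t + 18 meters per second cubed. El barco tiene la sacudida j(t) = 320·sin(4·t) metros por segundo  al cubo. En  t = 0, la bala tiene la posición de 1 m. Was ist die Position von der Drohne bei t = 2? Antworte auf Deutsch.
Wir müssen unsere Gleichung für den Ruck j(t) = 6 - 24·t 3-mal integrieren. Mit ∫j(t)dt und Anwendung von a(0) = -2, finden wir a(t) = -12·t^2 + 6·t - 2. Das Integral von der Beschleunigung ist die Geschwindigkeit. Mit v(0) = -3 erhalten wir v(t) = -4·t^3 + 3·t^2 - 2·t - 3. Die Stammfunktion von der Geschwindigkeit ist die Position. Mit x(0) = -4 erhalten wir x(t) = -t^4 + t^3 - t^2 - 3·t - 4. Wir haben die Position x(t) = -t^4 + t^3 - t^2 - 3·t - 4. Durch Einsetzen von t = 2: x(2) = -22.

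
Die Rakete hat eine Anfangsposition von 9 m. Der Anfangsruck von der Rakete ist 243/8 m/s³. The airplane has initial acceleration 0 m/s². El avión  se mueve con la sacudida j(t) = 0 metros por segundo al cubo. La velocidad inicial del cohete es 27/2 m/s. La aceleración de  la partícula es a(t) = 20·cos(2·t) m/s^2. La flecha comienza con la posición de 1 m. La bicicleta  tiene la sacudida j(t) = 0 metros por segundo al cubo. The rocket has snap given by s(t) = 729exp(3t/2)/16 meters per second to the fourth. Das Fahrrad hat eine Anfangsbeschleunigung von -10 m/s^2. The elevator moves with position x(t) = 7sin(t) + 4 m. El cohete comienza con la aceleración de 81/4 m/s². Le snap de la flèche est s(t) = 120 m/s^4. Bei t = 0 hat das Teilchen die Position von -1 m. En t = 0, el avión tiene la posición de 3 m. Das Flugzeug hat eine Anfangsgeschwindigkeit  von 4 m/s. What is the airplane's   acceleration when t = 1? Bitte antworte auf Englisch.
We need to integrate our jerk equation j(t) = 0 1 time. The integral of jerk is acceleration. Using a(0) = 0, we get a(t) = 0. From the given acceleration equation a(t) = 0, we substitute t = 1 to get a = 0.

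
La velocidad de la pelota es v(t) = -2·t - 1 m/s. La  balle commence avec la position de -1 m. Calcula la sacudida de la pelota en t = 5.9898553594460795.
Partiendo de la velocidad v(t) = -2·t - 1, tomamos 2 derivadas. Derivando la velocidad, obtenemos la aceleración: a(t) = -2. Derivando la aceleración, obtenemos la sacudida: j(t) = 0. De la ecuación de la sacudida j(t) = 0, sustituimos t = 5.9898553594460795 para obtener j = 0.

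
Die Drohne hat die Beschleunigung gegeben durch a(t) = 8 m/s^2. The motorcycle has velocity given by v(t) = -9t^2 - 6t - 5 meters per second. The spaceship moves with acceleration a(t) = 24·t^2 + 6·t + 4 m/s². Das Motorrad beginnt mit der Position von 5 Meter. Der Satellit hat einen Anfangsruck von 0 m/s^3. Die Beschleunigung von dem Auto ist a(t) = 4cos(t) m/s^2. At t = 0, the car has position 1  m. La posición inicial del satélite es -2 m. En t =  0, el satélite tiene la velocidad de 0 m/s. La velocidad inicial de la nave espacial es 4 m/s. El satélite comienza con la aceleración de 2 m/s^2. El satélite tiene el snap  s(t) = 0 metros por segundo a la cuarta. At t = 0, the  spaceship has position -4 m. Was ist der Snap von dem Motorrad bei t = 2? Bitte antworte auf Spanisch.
Partiendo de la velocidad v(t) = -9·t^2 - 6·t - 5, tomamos 3 derivadas. La derivada de la velocidad da la aceleración: a(t) = -18·t - 6. La derivada de la aceleración da la sacudida: j(t) = -18. Tomando d/dt de j(t), encontramos s(t) = 0. De la ecuación del snap s(t) = 0, sustituimos t = 2 para obtener s = 0.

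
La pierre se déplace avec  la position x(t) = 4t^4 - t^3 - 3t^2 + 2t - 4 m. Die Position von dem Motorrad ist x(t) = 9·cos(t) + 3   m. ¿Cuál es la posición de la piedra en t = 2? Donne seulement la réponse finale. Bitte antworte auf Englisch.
At t = 2, x = 44.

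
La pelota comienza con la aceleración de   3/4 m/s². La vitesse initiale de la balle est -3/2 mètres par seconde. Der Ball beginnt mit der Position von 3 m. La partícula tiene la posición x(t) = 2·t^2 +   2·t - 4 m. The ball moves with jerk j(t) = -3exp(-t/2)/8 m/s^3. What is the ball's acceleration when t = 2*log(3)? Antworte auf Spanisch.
Partiendo de la sacudida j(t) = -3·exp(-t/2)/8, tomamos 1 antiderivada. Tomando ∫j(t)dt y aplicando a(0) = 3/4, encontramos a(t) = 3·exp(-t/2)/4. Tenemos la aceleración a(t) = 3·exp(-t/2)/4. Sustituyendo t = 2*log(3): a(2*log(3)) = 1/4.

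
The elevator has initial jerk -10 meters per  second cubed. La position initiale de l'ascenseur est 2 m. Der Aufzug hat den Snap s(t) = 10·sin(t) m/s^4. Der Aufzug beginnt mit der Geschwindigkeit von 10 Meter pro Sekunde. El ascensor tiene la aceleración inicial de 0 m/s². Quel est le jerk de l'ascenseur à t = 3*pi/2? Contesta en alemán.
Wir müssen die Stammfunktion unserer Gleichung für den Snap s(t) = 10·sin(t) 1-mal finden. Das Integral von dem Snap, mit j(0) = -10, ergibt den Ruck: j(t) = -10·cos(t). Mit j(t) = -10·cos(t) und Einsetzen von t = 3*pi/2, finden wir j = 0.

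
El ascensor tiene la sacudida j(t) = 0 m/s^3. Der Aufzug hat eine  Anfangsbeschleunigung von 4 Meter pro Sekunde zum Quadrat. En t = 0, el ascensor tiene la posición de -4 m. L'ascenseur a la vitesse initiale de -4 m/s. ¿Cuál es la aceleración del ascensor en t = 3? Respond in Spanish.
Debemos encontrar la integral de nuestra ecuación de la sacudida j(t) = 0 1 vez. Integrando la sacudida y usando la condición inicial a(0) = 4, obtenemos a(t) = 4. Usando a(t) = 4 y sustituyendo t = 3, encontramos a = 4.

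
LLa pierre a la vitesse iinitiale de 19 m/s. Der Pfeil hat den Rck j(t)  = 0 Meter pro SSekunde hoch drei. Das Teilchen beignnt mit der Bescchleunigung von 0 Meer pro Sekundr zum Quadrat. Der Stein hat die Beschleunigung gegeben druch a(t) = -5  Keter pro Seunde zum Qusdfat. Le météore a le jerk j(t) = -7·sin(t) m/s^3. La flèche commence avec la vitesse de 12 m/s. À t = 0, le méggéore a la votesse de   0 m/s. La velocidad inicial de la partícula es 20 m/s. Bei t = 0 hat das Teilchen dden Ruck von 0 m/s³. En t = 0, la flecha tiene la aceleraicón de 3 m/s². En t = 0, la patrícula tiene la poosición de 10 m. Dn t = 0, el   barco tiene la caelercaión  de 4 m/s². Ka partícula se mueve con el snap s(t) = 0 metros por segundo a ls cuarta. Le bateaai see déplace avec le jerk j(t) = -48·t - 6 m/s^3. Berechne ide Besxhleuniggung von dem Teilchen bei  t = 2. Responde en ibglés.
To find the answer, we compute 2 antiderivatives of s(t) = 0. Integrating snap and using the initial condition j(0) = 0, we get j(t) = 0. The integral of jerk is acceleration. Using a(0) = 0, we get a(t) = 0. We have acceleration a(t) = 0. Substituting t = 2: a(2) = 0.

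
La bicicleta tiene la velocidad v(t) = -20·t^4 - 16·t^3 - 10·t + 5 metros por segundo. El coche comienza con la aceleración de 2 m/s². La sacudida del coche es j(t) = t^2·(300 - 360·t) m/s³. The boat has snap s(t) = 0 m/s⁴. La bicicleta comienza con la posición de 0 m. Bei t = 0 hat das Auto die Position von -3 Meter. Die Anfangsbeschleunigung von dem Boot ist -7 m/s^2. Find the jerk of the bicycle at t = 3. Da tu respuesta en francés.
Nous devons dériver notre équation de la vitesse v(t) = -20·t^4 - 16·t^3 - 10·t + 5 2 fois. En dérivant la vitesse, nous obtenons l'accélération: a(t) = -80·t^3 - 48·t^2 - 10. En prenant d/dt de a(t), nous trouvons j(t) = -240·t^2 - 96·t. En utilisant j(t) = -240·t^2 - 96·t et en substituant t = 3, nous trouvons j = -2448.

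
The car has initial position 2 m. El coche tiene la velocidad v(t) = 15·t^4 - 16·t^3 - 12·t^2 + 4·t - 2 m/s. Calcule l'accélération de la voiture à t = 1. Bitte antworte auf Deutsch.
Ausgehend von der Geschwindigkeit v(t) = 15·t^4 - 16·t^3 - 12·t^2 + 4·t - 2, nehmen wir 1 Ableitung. Die Ableitung von der Geschwindigkeit ergibt die Beschleunigung: a(t) = 60·t^3 - 48·t^2 - 24·t + 4. Wir haben die Beschleunigung a(t) = 60·t^3 - 48·t^2 - 24·t + 4. Durch Einsetzen von t = 1: a(1) = -8.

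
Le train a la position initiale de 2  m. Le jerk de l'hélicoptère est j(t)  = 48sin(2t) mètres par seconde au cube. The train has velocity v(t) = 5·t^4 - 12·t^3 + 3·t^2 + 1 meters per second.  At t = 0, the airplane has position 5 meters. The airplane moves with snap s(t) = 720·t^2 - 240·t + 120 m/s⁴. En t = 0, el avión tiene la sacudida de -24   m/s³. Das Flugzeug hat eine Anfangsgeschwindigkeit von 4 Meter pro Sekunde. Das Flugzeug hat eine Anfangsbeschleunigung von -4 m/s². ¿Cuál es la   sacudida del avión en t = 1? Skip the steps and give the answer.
j(1) = 216.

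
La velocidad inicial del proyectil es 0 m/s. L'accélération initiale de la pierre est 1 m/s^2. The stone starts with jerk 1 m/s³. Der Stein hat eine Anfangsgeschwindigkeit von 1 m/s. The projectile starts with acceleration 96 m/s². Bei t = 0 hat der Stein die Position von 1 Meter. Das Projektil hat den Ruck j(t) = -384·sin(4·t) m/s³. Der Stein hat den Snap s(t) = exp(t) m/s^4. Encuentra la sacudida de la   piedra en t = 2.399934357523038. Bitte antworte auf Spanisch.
Partiendo del snap s(t) = exp(t), tomamos 1 antiderivada. La integral del snap es la sacudida. Usando j(0) = 1, obtenemos j(t) = exp(t). De la ecuación de la sacudida j(t) = exp(t), sustituimos t = 2.399934357523038 para obtener j = 11.0224528157885.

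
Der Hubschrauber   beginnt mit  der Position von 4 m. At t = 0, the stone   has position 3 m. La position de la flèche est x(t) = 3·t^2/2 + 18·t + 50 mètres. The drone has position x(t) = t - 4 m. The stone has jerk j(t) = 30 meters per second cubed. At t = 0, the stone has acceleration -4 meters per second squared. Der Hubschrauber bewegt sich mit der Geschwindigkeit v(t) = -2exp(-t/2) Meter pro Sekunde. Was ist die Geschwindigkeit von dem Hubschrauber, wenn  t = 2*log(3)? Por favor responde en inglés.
We have velocity v(t) = -2·exp(-t/2). Substituting t = 2*log(3): v(2*log(3)) = -2/3.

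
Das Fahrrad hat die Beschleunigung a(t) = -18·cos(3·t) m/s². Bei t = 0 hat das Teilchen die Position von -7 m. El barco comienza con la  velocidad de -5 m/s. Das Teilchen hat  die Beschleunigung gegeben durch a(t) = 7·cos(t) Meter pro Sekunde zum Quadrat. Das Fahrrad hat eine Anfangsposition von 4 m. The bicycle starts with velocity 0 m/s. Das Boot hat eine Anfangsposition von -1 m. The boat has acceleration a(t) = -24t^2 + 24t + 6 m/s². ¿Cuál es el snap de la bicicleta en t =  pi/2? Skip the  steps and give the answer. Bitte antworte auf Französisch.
À t = pi/2, s = 0.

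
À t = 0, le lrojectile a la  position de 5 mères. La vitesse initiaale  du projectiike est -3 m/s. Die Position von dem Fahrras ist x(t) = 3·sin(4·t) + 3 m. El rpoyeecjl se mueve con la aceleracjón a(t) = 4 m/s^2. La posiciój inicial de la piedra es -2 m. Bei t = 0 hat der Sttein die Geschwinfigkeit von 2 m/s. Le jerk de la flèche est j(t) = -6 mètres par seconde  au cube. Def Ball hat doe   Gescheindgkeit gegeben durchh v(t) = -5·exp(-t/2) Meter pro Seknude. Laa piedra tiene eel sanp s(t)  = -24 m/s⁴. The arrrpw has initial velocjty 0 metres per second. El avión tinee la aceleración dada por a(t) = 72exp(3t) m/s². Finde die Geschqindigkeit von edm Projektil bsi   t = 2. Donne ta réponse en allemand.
Wir müssen unsere Gleichung für die Beschleunigung a(t) = 4 1-mal integrieren. Durch Integration von der Beschleunigung und Verwendung der Anfangsbedingung v(0) = -3, erhalten wir v(t) = 4·t - 3. Mit v(t) = 4·t - 3 und Einsetzen von t = 2, finden wir v = 5.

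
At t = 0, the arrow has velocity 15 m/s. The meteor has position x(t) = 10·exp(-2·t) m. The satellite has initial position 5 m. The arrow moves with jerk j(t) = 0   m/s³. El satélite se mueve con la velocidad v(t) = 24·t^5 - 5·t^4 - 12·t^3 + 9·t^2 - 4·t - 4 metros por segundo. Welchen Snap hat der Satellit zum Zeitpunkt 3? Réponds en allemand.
Um dies zu lösen, müssen wir 3 Ableitungen unserer Gleichung für die Geschwindigkeit v(t) = 24·t^5 - 5·t^4 - 12·t^3 + 9·t^2 - 4·t - 4 nehmen. Mit d/dt von v(t) finden wir a(t) = 120·t^4 - 20·t^3 - 36·t^2 + 18·t - 4. Durch Ableiten von der Beschleunigung erhalten wir den Ruck: j(t) = 480·t^3 - 60·t^2 - 72·t + 18. Mit d/dt von j(t) finden wir s(t) = 1440·t^2 - 120·t - 72. Mit s(t) = 1440·t^2 - 120·t - 72 und Einsetzen von t = 3, finden wir s = 12528.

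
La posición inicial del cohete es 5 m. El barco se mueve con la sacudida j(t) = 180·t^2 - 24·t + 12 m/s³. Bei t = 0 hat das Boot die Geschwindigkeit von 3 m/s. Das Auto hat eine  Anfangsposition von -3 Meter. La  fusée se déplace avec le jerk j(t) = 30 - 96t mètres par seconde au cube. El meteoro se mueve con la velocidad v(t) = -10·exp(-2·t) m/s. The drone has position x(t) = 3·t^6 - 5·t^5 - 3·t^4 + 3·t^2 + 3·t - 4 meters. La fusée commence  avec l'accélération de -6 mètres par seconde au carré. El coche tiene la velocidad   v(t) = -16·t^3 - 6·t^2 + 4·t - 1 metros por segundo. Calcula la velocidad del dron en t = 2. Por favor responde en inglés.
Starting from position x(t) = 3·t^6 - 5·t^5 - 3·t^4 + 3·t^2 + 3·t - 4, we take 1 derivative. Taking d/dt of x(t), we find v(t) = 18·t^5 - 25·t^4 - 12·t^3 + 6·t + 3. From the given velocity equation v(t) = 18·t^5 - 25·t^4 - 12·t^3 + 6·t + 3, we substitute t = 2 to get v = 95.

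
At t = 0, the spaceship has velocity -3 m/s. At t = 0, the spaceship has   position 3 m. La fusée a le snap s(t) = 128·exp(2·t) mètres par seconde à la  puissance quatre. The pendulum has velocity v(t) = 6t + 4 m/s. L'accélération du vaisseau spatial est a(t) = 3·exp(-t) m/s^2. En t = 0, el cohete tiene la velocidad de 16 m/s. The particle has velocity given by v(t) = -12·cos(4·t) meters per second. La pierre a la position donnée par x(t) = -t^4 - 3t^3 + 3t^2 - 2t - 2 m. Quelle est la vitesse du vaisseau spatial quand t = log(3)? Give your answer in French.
Nous devons trouver la primitive de notre équation de l'accélération a(t) = 3·exp(-t) 1 fois. En intégrant l'accélération et en utilisant la condition initiale v(0) = -3, nous obtenons v(t) = -3·exp(-t). En utilisant v(t) = -3·exp(-t) et en substituant t = log(3), nous trouvons v = -1.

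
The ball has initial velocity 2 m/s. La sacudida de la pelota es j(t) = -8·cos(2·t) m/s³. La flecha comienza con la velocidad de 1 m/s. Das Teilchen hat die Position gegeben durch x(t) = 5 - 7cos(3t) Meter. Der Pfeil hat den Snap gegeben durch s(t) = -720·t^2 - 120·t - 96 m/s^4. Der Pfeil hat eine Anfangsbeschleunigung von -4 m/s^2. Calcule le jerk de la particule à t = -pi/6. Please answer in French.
En partant de la position x(t) = 5 - 7·cos(3·t), nous prenons 3 dérivées. La dérivée de la position donne la vitesse: v(t) = 21·sin(3·t). En prenant d/dt de v(t), nous trouvons a(t) = 63·cos(3·t). En dérivant l'accélération, nous obtenons le jerk: j(t) = -189·sin(3·t). En utilisant j(t) = -189·sin(3·t) et en substituant t = -pi/6, nous trouvons j = 189.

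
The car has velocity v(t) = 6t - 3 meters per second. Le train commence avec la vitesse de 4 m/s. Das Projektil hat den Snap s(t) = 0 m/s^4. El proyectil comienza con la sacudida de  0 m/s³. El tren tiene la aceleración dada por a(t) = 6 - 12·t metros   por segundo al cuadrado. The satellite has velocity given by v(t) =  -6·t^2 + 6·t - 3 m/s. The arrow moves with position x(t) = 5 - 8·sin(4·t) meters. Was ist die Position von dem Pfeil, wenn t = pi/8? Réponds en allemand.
Mit x(t) = 5 - 8·sin(4·t) und Einsetzen von t = pi/8, finden wir x = -3.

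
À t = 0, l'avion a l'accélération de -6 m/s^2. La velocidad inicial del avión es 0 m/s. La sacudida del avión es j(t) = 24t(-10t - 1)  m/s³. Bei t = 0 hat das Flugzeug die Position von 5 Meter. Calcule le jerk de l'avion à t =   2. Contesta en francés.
Nous avons le jerk j(t) = 24·t·(-10·t - 1). En substituant t = 2: j(2) = -1008.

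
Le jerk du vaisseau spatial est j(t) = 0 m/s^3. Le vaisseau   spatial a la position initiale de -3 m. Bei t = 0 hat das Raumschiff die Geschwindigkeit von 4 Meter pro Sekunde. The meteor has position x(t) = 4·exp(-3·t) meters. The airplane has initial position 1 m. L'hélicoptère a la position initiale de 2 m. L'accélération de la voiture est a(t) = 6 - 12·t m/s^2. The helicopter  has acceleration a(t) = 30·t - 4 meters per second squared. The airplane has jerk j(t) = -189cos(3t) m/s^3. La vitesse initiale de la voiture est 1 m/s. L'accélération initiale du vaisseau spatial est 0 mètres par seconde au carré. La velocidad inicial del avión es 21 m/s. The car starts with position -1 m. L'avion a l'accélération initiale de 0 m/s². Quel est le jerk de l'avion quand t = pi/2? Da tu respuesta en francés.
De l'équation du jerk j(t) = -189·cos(3·t), nous substituons t = pi/2 pour obtenir j = 0.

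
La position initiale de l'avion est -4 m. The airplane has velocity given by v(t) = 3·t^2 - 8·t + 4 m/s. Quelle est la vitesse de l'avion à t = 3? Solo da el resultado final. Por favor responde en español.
En t = 3, v = 7.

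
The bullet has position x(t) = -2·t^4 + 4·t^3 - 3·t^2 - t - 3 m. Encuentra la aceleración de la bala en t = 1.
Para resolver esto, necesitamos tomar 2 derivadas de nuestra ecuación de la posición x(t) = -2·t^4 + 4·t^3 - 3·t^2 - t - 3. La derivada de la posición da la velocidad: v(t) = -8·t^3 + 12·t^2 - 6·t - 1. Derivando la velocidad, obtenemos la aceleración: a(t) = -24·t^2 + 24·t - 6. Tenemos la aceleración a(t) = -24·t^2 + 24·t - 6. Sustituyendo t = 1: a(1) = -6.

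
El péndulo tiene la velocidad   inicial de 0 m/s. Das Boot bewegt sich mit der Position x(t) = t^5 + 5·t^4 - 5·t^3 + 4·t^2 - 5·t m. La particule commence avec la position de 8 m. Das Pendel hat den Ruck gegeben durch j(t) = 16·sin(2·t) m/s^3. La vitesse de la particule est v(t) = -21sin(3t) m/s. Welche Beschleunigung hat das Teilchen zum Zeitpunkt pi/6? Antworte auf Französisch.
Pour résoudre ceci, nous devons prendre 1 dérivée de notre équation de la vitesse v(t) = -21·sin(3·t). La dérivée de la vitesse donne l'accélération: a(t) = -63·cos(3·t). En utilisant a(t) = -63·cos(3·t) et en substituant t = pi/6, nous trouvons a = 0.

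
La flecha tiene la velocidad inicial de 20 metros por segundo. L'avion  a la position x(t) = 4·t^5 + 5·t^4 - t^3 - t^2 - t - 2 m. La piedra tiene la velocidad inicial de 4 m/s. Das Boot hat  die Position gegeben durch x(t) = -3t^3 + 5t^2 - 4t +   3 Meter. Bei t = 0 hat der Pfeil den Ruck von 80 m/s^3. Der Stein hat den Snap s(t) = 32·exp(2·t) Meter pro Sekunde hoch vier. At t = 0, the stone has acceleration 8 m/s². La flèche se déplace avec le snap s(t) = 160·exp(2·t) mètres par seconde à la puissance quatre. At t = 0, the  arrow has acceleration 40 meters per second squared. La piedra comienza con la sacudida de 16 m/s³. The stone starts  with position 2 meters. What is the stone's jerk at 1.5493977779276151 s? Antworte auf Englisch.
To find the answer, we compute 1 integral of s(t) = 32·exp(2·t). The integral of snap, with j(0) = 16, gives jerk: j(t) = 16·exp(2·t). We have jerk j(t) = 16·exp(2·t). Substituting t = 1.5493977779276151: j(1.5493977779276151) = 354.739698938523.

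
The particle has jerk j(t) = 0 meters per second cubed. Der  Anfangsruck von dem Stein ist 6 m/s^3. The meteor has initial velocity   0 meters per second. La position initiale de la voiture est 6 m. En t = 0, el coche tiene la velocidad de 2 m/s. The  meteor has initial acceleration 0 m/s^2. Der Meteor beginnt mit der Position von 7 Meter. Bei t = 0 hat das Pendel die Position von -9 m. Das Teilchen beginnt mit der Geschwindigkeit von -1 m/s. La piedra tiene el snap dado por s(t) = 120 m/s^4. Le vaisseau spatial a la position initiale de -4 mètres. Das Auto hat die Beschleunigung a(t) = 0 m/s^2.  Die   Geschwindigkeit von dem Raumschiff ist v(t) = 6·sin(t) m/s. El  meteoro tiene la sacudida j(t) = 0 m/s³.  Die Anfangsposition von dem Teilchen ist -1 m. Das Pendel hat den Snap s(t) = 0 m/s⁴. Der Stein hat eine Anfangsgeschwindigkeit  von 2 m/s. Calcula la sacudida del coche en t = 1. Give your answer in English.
Starting from acceleration a(t) = 0, we take 1 derivative. Taking d/dt of a(t), we find j(t) = 0. We have jerk j(t) = 0. Substituting t = 1: j(1) = 0.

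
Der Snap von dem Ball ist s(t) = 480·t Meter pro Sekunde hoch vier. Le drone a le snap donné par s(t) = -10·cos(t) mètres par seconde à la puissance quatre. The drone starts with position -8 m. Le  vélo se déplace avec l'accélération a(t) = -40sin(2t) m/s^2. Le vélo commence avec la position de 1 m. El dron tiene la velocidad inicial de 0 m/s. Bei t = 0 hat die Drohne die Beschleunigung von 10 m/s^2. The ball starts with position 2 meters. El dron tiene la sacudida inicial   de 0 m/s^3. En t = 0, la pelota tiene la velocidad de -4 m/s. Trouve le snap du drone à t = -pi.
De l'équation du snap s(t) = -10·cos(t), nous substituons t = -pi pour obtenir s = 10.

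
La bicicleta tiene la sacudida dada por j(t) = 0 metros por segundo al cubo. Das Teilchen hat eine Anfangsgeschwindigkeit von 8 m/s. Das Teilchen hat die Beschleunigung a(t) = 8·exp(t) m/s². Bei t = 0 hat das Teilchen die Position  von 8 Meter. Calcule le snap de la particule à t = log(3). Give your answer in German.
Ausgehend von der Beschleunigung a(t) = 8·exp(t), nehmen wir 2 Ableitungen. Die Ableitung von der Beschleunigung ergibt den Ruck: j(t) = 8·exp(t). Die Ableitung von dem Ruck ergibt den Snap: s(t) = 8·exp(t). Mit s(t) = 8·exp(t) und Einsetzen von t = log(3), finden wir s = 24.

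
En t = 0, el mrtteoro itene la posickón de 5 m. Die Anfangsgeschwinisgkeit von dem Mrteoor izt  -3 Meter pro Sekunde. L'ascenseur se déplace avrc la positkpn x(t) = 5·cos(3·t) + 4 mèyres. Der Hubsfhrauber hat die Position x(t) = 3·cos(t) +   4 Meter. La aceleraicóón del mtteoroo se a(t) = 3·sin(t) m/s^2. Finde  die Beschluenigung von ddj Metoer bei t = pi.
Aus der Gleichung für die Beschleunigung a(t) = 3·sin(t), setzen wir t = pi ein und erhalten a = 0.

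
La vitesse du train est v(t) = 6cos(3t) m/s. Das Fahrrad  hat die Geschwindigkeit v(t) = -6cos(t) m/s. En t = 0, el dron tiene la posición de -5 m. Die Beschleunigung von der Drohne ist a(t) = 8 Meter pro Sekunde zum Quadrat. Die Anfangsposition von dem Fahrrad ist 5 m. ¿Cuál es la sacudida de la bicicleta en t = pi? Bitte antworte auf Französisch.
Nous devons dériver notre équation de la vitesse v(t) = -6·cos(t) 2 fois. En prenant d/dt de v(t), nous trouvons a(t) = 6·sin(t). En prenant d/dt de a(t), nous trouvons j(t) = 6·cos(t). En utilisant j(t) = 6·cos(t) et en substituant t = pi, nous trouvons j = -6.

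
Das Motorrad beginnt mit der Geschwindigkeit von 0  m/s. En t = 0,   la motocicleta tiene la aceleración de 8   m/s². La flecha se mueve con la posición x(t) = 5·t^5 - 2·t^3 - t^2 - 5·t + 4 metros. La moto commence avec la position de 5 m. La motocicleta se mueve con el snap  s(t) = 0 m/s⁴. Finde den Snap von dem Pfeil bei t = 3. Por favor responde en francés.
Pour résoudre ceci, nous devons prendre 4 dérivées de notre équation de la position x(t) = 5·t^5 - 2·t^3 - t^2 - 5·t + 4. En prenant d/dt de x(t), nous trouvons v(t) = 25·t^4 - 6·t^2 - 2·t - 5. La dérivée de la vitesse donne l'accélération: a(t) = 100·t^3 - 12·t - 2. En dérivant l'accélération, nous obtenons le jerk: j(t) = 300·t^2 - 12. En prenant d/dt de j(t), nous trouvons s(t) = 600·t. Nous avons le snap s(t) = 600·t. En substituant t = 3: s(3) = 1800.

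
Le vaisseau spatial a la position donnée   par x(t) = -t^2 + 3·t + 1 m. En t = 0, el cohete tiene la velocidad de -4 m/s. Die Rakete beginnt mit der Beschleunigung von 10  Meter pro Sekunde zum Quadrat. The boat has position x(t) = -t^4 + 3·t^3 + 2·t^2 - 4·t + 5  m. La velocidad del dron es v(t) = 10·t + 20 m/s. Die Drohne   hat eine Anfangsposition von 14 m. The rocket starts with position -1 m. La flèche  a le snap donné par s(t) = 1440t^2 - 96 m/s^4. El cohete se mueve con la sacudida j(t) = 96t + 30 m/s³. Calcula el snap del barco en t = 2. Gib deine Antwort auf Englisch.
To solve this, we need to take 4 derivatives of our position equation x(t) = -t^4 + 3·t^3 + 2·t^2 - 4·t + 5. Taking d/dt of x(t), we find v(t) = -4·t^3 + 9·t^2 + 4·t - 4. Taking d/dt of v(t), we find a(t) = -12·t^2 + 18·t + 4. Taking d/dt of a(t), we find j(t) = 18 - 24·t. Differentiating jerk, we get snap: s(t) = -24. From the given snap equation s(t) = -24, we substitute t = 2 to get s = -24.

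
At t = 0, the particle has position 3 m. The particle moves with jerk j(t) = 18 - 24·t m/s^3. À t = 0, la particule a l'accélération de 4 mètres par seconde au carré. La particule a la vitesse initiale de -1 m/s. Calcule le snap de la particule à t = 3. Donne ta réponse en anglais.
Starting from jerk j(t) = 18 - 24·t, we take 1 derivative. Taking d/dt of j(t), we find s(t) = -24. From the given snap equation s(t) = -24, we substitute t = 3 to get s = -24.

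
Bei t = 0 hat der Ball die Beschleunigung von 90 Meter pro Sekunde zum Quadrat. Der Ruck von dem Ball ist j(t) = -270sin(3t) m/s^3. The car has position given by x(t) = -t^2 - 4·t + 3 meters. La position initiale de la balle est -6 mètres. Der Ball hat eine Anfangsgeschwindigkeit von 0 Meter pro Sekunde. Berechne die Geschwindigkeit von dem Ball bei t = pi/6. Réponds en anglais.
We need to integrate our jerk equation j(t) = -270·sin(3·t) 2 times. The antiderivative of jerk is acceleration. Using a(0) = 90, we get a(t) = 90·cos(3·t). Taking ∫a(t)dt and applying v(0) = 0, we find v(t) = 30·sin(3·t). Using v(t) = 30·sin(3·t) and substituting t = pi/6, we find v = 30.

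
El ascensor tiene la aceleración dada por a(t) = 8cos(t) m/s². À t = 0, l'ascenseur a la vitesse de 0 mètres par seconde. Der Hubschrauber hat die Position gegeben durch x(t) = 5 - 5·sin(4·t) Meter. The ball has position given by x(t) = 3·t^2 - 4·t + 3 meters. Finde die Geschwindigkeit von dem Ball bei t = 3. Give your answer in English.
Starting from position x(t) = 3·t^2 - 4·t + 3, we take 1 derivative. Differentiating position, we get velocity: v(t) = 6·t - 4. Using v(t) = 6·t - 4 and substituting t = 3, we find v = 14.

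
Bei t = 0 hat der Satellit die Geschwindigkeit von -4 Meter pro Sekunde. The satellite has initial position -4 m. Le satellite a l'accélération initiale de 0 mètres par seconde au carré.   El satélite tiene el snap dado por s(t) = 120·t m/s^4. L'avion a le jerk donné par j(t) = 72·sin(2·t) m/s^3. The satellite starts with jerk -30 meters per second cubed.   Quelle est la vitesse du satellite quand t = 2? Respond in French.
Pour résoudre ceci, nous devons prendre 3 primitives de notre équation du snap s(t) = 120·t. La primitive du snap est le jerk. En utilisant j(0) = -30, nous obtenons j(t) = 60·t^2 - 30. La primitive du jerk, avec a(0) = 0, donne l'accélération: a(t) = 20·t^3 - 30·t. L'intégrale de l'accélération est la vitesse. En utilisant v(0) = -4, nous obtenons v(t) = 5·t^4 - 15·t^2 - 4. De l'équation de la vitesse v(t) = 5·t^4 - 15·t^2 - 4, nous substituons t = 2 pour obtenir v = 16.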